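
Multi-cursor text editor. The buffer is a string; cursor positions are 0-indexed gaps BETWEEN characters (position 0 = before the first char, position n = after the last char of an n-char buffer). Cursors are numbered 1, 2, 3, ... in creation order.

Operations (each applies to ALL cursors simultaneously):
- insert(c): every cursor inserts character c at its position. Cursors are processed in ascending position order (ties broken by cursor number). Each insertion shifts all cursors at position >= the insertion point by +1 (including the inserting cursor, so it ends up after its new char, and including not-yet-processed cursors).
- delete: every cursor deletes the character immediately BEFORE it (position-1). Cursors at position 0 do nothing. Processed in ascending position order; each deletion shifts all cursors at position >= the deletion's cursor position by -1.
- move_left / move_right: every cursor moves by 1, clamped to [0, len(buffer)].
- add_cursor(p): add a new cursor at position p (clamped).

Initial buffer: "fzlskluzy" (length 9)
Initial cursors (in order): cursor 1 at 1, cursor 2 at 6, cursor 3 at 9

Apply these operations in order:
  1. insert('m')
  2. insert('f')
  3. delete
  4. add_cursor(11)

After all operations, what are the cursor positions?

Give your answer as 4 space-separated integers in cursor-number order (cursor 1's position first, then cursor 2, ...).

After op 1 (insert('m')): buffer="fmzlsklmuzym" (len 12), cursors c1@2 c2@8 c3@12, authorship .1.....2...3
After op 2 (insert('f')): buffer="fmfzlsklmfuzymf" (len 15), cursors c1@3 c2@10 c3@15, authorship .11.....22...33
After op 3 (delete): buffer="fmzlsklmuzym" (len 12), cursors c1@2 c2@8 c3@12, authorship .1.....2...3
After op 4 (add_cursor(11)): buffer="fmzlsklmuzym" (len 12), cursors c1@2 c2@8 c4@11 c3@12, authorship .1.....2...3

Answer: 2 8 12 11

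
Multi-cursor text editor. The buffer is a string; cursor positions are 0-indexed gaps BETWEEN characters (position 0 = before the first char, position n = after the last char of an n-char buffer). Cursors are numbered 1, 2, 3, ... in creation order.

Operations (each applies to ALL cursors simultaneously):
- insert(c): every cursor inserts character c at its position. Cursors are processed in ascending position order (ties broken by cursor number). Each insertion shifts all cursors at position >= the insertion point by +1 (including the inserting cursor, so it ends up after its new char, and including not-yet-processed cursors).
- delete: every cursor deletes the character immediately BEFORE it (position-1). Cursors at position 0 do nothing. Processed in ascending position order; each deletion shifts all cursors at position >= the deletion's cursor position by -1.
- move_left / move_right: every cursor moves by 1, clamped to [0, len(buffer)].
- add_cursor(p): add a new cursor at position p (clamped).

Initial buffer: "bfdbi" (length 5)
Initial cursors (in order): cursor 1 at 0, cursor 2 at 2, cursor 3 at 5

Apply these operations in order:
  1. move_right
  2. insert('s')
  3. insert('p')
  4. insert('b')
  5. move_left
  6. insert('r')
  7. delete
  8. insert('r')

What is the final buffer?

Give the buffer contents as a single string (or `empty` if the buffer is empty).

Answer: bsprbfdsprbbisprb

Derivation:
After op 1 (move_right): buffer="bfdbi" (len 5), cursors c1@1 c2@3 c3@5, authorship .....
After op 2 (insert('s')): buffer="bsfdsbis" (len 8), cursors c1@2 c2@5 c3@8, authorship .1..2..3
After op 3 (insert('p')): buffer="bspfdspbisp" (len 11), cursors c1@3 c2@7 c3@11, authorship .11..22..33
After op 4 (insert('b')): buffer="bspbfdspbbispb" (len 14), cursors c1@4 c2@9 c3@14, authorship .111..222..333
After op 5 (move_left): buffer="bspbfdspbbispb" (len 14), cursors c1@3 c2@8 c3@13, authorship .111..222..333
After op 6 (insert('r')): buffer="bsprbfdsprbbisprb" (len 17), cursors c1@4 c2@10 c3@16, authorship .1111..2222..3333
After op 7 (delete): buffer="bspbfdspbbispb" (len 14), cursors c1@3 c2@8 c3@13, authorship .111..222..333
After op 8 (insert('r')): buffer="bsprbfdsprbbisprb" (len 17), cursors c1@4 c2@10 c3@16, authorship .1111..2222..3333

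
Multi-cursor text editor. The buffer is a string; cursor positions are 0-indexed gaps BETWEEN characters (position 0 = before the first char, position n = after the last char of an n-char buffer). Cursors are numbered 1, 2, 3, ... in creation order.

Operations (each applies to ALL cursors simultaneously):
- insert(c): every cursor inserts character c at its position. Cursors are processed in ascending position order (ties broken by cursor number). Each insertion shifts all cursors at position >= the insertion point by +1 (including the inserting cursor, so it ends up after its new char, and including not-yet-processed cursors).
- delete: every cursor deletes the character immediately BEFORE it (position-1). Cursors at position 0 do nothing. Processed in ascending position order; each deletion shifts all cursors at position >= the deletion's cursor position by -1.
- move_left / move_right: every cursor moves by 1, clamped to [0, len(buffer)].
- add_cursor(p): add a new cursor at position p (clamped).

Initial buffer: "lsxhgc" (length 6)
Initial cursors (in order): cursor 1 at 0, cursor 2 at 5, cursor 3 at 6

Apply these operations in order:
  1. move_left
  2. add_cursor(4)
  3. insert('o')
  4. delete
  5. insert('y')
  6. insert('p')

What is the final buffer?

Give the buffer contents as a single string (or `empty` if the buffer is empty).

After op 1 (move_left): buffer="lsxhgc" (len 6), cursors c1@0 c2@4 c3@5, authorship ......
After op 2 (add_cursor(4)): buffer="lsxhgc" (len 6), cursors c1@0 c2@4 c4@4 c3@5, authorship ......
After op 3 (insert('o')): buffer="olsxhoogoc" (len 10), cursors c1@1 c2@7 c4@7 c3@9, authorship 1....24.3.
After op 4 (delete): buffer="lsxhgc" (len 6), cursors c1@0 c2@4 c4@4 c3@5, authorship ......
After op 5 (insert('y')): buffer="ylsxhyygyc" (len 10), cursors c1@1 c2@7 c4@7 c3@9, authorship 1....24.3.
After op 6 (insert('p')): buffer="yplsxhyyppgypc" (len 14), cursors c1@2 c2@10 c4@10 c3@13, authorship 11....2424.33.

Answer: yplsxhyyppgypc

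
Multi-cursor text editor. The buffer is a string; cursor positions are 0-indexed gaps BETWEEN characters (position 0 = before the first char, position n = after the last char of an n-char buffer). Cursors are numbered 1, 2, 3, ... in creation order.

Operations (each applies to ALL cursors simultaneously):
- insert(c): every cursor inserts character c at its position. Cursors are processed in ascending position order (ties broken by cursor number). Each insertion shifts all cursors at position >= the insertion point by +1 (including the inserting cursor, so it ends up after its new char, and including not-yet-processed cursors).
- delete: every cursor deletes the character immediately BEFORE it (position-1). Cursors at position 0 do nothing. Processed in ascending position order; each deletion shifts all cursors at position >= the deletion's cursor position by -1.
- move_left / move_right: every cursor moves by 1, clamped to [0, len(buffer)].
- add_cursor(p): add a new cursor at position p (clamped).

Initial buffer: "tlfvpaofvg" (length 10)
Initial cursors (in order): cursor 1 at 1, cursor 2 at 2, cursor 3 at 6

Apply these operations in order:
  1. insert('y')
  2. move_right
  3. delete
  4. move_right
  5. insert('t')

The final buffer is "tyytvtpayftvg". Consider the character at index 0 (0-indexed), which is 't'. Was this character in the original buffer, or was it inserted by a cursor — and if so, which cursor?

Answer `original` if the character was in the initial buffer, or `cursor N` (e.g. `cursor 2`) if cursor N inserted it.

Answer: original

Derivation:
After op 1 (insert('y')): buffer="tylyfvpayofvg" (len 13), cursors c1@2 c2@4 c3@9, authorship .1.2....3....
After op 2 (move_right): buffer="tylyfvpayofvg" (len 13), cursors c1@3 c2@5 c3@10, authorship .1.2....3....
After op 3 (delete): buffer="tyyvpayfvg" (len 10), cursors c1@2 c2@3 c3@7, authorship .12...3...
After op 4 (move_right): buffer="tyyvpayfvg" (len 10), cursors c1@3 c2@4 c3@8, authorship .12...3...
After op 5 (insert('t')): buffer="tyytvtpayftvg" (len 13), cursors c1@4 c2@6 c3@11, authorship .121.2..3.3..
Authorship (.=original, N=cursor N): . 1 2 1 . 2 . . 3 . 3 . .
Index 0: author = original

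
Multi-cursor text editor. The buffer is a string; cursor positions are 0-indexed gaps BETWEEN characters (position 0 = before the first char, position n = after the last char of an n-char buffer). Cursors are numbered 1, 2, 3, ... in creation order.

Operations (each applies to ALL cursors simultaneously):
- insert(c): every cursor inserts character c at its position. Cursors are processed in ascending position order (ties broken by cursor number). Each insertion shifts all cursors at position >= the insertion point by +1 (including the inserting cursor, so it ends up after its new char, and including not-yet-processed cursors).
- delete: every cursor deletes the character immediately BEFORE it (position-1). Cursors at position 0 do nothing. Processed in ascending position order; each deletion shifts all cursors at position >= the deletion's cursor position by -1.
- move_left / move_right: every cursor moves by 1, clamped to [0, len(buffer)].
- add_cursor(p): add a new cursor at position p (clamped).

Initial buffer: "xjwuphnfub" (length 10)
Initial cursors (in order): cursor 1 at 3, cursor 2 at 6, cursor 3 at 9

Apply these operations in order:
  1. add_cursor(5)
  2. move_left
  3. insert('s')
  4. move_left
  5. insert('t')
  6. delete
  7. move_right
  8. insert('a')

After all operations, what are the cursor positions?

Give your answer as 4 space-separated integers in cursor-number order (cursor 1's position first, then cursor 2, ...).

Answer: 4 11 16 8

Derivation:
After op 1 (add_cursor(5)): buffer="xjwuphnfub" (len 10), cursors c1@3 c4@5 c2@6 c3@9, authorship ..........
After op 2 (move_left): buffer="xjwuphnfub" (len 10), cursors c1@2 c4@4 c2@5 c3@8, authorship ..........
After op 3 (insert('s')): buffer="xjswuspshnfsub" (len 14), cursors c1@3 c4@6 c2@8 c3@12, authorship ..1..4.2...3..
After op 4 (move_left): buffer="xjswuspshnfsub" (len 14), cursors c1@2 c4@5 c2@7 c3@11, authorship ..1..4.2...3..
After op 5 (insert('t')): buffer="xjtswutsptshnftsub" (len 18), cursors c1@3 c4@7 c2@10 c3@15, authorship ..11..44.22...33..
After op 6 (delete): buffer="xjswuspshnfsub" (len 14), cursors c1@2 c4@5 c2@7 c3@11, authorship ..1..4.2...3..
After op 7 (move_right): buffer="xjswuspshnfsub" (len 14), cursors c1@3 c4@6 c2@8 c3@12, authorship ..1..4.2...3..
After op 8 (insert('a')): buffer="xjsawusapsahnfsaub" (len 18), cursors c1@4 c4@8 c2@11 c3@16, authorship ..11..44.22...33..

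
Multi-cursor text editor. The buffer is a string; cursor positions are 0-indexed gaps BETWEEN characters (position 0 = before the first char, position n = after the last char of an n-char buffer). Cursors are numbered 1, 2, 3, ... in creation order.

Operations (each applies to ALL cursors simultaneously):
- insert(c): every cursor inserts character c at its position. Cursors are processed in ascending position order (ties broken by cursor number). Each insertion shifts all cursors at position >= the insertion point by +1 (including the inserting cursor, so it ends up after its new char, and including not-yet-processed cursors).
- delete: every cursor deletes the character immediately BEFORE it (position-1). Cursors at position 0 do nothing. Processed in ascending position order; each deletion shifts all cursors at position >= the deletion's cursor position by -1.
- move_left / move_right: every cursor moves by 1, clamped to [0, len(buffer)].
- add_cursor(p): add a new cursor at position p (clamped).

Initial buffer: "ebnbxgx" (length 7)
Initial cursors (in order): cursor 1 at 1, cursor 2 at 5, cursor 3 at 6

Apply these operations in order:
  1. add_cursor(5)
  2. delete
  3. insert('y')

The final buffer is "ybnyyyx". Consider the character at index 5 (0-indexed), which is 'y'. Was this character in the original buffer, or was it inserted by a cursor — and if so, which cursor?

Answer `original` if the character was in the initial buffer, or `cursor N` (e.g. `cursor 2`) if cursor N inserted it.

After op 1 (add_cursor(5)): buffer="ebnbxgx" (len 7), cursors c1@1 c2@5 c4@5 c3@6, authorship .......
After op 2 (delete): buffer="bnx" (len 3), cursors c1@0 c2@2 c3@2 c4@2, authorship ...
After op 3 (insert('y')): buffer="ybnyyyx" (len 7), cursors c1@1 c2@6 c3@6 c4@6, authorship 1..234.
Authorship (.=original, N=cursor N): 1 . . 2 3 4 .
Index 5: author = 4

Answer: cursor 4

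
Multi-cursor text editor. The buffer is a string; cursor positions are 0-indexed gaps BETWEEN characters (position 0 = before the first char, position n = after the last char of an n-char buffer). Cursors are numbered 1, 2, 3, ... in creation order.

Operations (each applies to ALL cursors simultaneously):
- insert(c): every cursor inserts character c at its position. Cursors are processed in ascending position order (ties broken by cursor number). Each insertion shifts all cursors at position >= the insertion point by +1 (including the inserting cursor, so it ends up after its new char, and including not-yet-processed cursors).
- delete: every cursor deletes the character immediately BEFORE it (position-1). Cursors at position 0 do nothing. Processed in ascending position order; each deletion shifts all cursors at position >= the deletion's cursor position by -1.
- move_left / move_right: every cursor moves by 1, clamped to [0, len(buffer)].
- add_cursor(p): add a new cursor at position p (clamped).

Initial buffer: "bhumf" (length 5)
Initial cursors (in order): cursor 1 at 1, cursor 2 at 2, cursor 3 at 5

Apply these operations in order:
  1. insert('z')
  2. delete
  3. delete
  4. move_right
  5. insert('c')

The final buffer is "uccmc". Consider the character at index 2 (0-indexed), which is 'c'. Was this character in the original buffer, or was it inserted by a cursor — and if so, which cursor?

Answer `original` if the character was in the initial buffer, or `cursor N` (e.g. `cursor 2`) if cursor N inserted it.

Answer: cursor 2

Derivation:
After op 1 (insert('z')): buffer="bzhzumfz" (len 8), cursors c1@2 c2@4 c3@8, authorship .1.2...3
After op 2 (delete): buffer="bhumf" (len 5), cursors c1@1 c2@2 c3@5, authorship .....
After op 3 (delete): buffer="um" (len 2), cursors c1@0 c2@0 c3@2, authorship ..
After op 4 (move_right): buffer="um" (len 2), cursors c1@1 c2@1 c3@2, authorship ..
After op 5 (insert('c')): buffer="uccmc" (len 5), cursors c1@3 c2@3 c3@5, authorship .12.3
Authorship (.=original, N=cursor N): . 1 2 . 3
Index 2: author = 2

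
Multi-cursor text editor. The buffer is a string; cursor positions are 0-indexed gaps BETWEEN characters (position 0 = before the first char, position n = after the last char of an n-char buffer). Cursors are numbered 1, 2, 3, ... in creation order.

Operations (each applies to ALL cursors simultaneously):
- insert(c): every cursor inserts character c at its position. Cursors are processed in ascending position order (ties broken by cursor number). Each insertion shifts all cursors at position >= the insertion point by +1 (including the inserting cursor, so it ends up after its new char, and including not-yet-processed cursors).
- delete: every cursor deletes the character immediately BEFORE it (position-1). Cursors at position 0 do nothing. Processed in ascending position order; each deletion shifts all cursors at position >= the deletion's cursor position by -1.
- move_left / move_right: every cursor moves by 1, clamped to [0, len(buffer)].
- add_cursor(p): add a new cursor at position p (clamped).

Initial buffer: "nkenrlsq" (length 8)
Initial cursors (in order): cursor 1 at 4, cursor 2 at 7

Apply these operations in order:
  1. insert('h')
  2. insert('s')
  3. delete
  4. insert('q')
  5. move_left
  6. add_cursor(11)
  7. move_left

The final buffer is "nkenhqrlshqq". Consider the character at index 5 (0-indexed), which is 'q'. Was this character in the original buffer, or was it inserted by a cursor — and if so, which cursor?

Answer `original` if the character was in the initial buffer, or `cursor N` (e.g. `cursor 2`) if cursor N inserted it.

Answer: cursor 1

Derivation:
After op 1 (insert('h')): buffer="nkenhrlshq" (len 10), cursors c1@5 c2@9, authorship ....1...2.
After op 2 (insert('s')): buffer="nkenhsrlshsq" (len 12), cursors c1@6 c2@11, authorship ....11...22.
After op 3 (delete): buffer="nkenhrlshq" (len 10), cursors c1@5 c2@9, authorship ....1...2.
After op 4 (insert('q')): buffer="nkenhqrlshqq" (len 12), cursors c1@6 c2@11, authorship ....11...22.
After op 5 (move_left): buffer="nkenhqrlshqq" (len 12), cursors c1@5 c2@10, authorship ....11...22.
After op 6 (add_cursor(11)): buffer="nkenhqrlshqq" (len 12), cursors c1@5 c2@10 c3@11, authorship ....11...22.
After op 7 (move_left): buffer="nkenhqrlshqq" (len 12), cursors c1@4 c2@9 c3@10, authorship ....11...22.
Authorship (.=original, N=cursor N): . . . . 1 1 . . . 2 2 .
Index 5: author = 1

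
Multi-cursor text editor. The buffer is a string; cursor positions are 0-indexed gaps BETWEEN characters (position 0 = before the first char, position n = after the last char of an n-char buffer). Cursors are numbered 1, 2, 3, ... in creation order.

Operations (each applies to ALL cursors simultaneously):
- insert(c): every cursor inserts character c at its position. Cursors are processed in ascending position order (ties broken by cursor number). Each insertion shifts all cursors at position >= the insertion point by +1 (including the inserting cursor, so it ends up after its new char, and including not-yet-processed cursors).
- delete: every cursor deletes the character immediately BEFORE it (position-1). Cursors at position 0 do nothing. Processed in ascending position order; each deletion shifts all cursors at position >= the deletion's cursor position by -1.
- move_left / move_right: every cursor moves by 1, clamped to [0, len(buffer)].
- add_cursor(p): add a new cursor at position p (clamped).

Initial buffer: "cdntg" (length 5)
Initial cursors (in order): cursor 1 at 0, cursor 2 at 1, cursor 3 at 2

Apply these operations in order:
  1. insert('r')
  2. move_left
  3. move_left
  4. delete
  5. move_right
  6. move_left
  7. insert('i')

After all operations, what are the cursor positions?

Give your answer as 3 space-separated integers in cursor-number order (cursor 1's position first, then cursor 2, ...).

Answer: 2 2 4

Derivation:
After op 1 (insert('r')): buffer="rcrdrntg" (len 8), cursors c1@1 c2@3 c3@5, authorship 1.2.3...
After op 2 (move_left): buffer="rcrdrntg" (len 8), cursors c1@0 c2@2 c3@4, authorship 1.2.3...
After op 3 (move_left): buffer="rcrdrntg" (len 8), cursors c1@0 c2@1 c3@3, authorship 1.2.3...
After op 4 (delete): buffer="cdrntg" (len 6), cursors c1@0 c2@0 c3@1, authorship ..3...
After op 5 (move_right): buffer="cdrntg" (len 6), cursors c1@1 c2@1 c3@2, authorship ..3...
After op 6 (move_left): buffer="cdrntg" (len 6), cursors c1@0 c2@0 c3@1, authorship ..3...
After op 7 (insert('i')): buffer="iicidrntg" (len 9), cursors c1@2 c2@2 c3@4, authorship 12.3.3...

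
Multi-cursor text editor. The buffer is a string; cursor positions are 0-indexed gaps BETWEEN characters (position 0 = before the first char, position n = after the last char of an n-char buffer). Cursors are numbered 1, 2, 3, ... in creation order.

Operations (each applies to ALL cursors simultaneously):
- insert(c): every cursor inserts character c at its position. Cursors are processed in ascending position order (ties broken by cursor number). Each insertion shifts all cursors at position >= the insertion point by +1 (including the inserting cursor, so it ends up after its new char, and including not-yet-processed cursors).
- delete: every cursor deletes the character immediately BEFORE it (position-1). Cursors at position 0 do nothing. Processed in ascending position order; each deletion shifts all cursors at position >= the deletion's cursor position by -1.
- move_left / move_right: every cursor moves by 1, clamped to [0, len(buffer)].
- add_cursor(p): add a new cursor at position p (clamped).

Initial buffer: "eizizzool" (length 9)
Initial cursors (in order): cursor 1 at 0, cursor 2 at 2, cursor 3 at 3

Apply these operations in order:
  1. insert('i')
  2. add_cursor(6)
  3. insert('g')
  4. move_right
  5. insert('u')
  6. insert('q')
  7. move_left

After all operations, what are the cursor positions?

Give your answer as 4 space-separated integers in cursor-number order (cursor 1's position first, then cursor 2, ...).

After op 1 (insert('i')): buffer="ieiiziizzool" (len 12), cursors c1@1 c2@4 c3@6, authorship 1..2.3......
After op 2 (add_cursor(6)): buffer="ieiiziizzool" (len 12), cursors c1@1 c2@4 c3@6 c4@6, authorship 1..2.3......
After op 3 (insert('g')): buffer="igeiigziggizzool" (len 16), cursors c1@2 c2@6 c3@10 c4@10, authorship 11..22.334......
After op 4 (move_right): buffer="igeiigziggizzool" (len 16), cursors c1@3 c2@7 c3@11 c4@11, authorship 11..22.334......
After op 5 (insert('u')): buffer="igeuiigzuiggiuuzzool" (len 20), cursors c1@4 c2@9 c3@15 c4@15, authorship 11.1.22.2334.34.....
After op 6 (insert('q')): buffer="igeuqiigzuqiggiuuqqzzool" (len 24), cursors c1@5 c2@11 c3@19 c4@19, authorship 11.11.22.22334.3434.....
After op 7 (move_left): buffer="igeuqiigzuqiggiuuqqzzool" (len 24), cursors c1@4 c2@10 c3@18 c4@18, authorship 11.11.22.22334.3434.....

Answer: 4 10 18 18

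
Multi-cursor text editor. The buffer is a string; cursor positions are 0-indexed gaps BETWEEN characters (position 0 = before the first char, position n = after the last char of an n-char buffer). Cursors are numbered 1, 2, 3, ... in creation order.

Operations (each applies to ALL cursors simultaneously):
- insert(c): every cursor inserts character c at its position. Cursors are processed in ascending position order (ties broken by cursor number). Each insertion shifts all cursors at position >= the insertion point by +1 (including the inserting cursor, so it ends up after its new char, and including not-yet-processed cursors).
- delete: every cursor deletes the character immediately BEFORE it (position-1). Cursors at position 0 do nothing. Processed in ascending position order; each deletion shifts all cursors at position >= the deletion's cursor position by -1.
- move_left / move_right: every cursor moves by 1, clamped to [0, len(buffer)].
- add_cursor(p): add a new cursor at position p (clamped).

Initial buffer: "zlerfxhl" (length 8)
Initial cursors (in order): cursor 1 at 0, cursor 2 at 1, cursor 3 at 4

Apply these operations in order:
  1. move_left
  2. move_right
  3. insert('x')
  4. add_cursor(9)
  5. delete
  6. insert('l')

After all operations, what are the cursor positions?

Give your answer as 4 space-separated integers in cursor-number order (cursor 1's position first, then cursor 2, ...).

After op 1 (move_left): buffer="zlerfxhl" (len 8), cursors c1@0 c2@0 c3@3, authorship ........
After op 2 (move_right): buffer="zlerfxhl" (len 8), cursors c1@1 c2@1 c3@4, authorship ........
After op 3 (insert('x')): buffer="zxxlerxfxhl" (len 11), cursors c1@3 c2@3 c3@7, authorship .12...3....
After op 4 (add_cursor(9)): buffer="zxxlerxfxhl" (len 11), cursors c1@3 c2@3 c3@7 c4@9, authorship .12...3....
After op 5 (delete): buffer="zlerfhl" (len 7), cursors c1@1 c2@1 c3@4 c4@5, authorship .......
After op 6 (insert('l')): buffer="zlllerlflhl" (len 11), cursors c1@3 c2@3 c3@7 c4@9, authorship .12...3.4..

Answer: 3 3 7 9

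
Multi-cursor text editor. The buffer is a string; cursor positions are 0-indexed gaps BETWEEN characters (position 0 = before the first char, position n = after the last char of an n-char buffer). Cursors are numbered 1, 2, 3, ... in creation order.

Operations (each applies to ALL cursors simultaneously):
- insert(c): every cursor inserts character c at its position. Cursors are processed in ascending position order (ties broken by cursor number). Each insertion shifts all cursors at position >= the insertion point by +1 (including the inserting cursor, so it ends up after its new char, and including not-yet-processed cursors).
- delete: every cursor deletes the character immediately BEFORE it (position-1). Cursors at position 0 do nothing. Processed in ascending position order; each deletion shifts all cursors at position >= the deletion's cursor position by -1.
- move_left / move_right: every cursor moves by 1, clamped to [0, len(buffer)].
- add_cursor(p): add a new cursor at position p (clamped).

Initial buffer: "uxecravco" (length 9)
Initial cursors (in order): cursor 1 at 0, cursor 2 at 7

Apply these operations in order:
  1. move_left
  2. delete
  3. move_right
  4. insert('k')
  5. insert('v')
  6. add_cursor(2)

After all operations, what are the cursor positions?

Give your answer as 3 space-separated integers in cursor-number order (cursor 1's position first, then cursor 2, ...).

Answer: 3 10 2

Derivation:
After op 1 (move_left): buffer="uxecravco" (len 9), cursors c1@0 c2@6, authorship .........
After op 2 (delete): buffer="uxecrvco" (len 8), cursors c1@0 c2@5, authorship ........
After op 3 (move_right): buffer="uxecrvco" (len 8), cursors c1@1 c2@6, authorship ........
After op 4 (insert('k')): buffer="ukxecrvkco" (len 10), cursors c1@2 c2@8, authorship .1.....2..
After op 5 (insert('v')): buffer="ukvxecrvkvco" (len 12), cursors c1@3 c2@10, authorship .11.....22..
After op 6 (add_cursor(2)): buffer="ukvxecrvkvco" (len 12), cursors c3@2 c1@3 c2@10, authorship .11.....22..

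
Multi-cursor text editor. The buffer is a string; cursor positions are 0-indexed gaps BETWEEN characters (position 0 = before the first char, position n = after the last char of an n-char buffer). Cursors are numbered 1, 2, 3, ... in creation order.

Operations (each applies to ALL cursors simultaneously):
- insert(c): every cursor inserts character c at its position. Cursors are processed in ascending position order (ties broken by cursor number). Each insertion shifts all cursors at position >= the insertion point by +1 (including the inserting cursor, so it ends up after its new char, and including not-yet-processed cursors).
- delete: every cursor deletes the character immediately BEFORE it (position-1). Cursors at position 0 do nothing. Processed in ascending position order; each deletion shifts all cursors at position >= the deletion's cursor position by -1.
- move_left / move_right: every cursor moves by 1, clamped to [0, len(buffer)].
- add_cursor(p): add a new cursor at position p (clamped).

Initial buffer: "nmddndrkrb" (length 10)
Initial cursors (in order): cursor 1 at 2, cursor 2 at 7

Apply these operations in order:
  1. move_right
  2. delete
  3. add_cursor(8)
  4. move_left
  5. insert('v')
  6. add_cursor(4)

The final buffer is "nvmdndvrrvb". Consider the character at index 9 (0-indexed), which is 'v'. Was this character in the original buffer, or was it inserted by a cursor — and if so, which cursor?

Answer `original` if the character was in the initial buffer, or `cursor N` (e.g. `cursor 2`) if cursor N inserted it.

Answer: cursor 3

Derivation:
After op 1 (move_right): buffer="nmddndrkrb" (len 10), cursors c1@3 c2@8, authorship ..........
After op 2 (delete): buffer="nmdndrrb" (len 8), cursors c1@2 c2@6, authorship ........
After op 3 (add_cursor(8)): buffer="nmdndrrb" (len 8), cursors c1@2 c2@6 c3@8, authorship ........
After op 4 (move_left): buffer="nmdndrrb" (len 8), cursors c1@1 c2@5 c3@7, authorship ........
After op 5 (insert('v')): buffer="nvmdndvrrvb" (len 11), cursors c1@2 c2@7 c3@10, authorship .1....2..3.
After op 6 (add_cursor(4)): buffer="nvmdndvrrvb" (len 11), cursors c1@2 c4@4 c2@7 c3@10, authorship .1....2..3.
Authorship (.=original, N=cursor N): . 1 . . . . 2 . . 3 .
Index 9: author = 3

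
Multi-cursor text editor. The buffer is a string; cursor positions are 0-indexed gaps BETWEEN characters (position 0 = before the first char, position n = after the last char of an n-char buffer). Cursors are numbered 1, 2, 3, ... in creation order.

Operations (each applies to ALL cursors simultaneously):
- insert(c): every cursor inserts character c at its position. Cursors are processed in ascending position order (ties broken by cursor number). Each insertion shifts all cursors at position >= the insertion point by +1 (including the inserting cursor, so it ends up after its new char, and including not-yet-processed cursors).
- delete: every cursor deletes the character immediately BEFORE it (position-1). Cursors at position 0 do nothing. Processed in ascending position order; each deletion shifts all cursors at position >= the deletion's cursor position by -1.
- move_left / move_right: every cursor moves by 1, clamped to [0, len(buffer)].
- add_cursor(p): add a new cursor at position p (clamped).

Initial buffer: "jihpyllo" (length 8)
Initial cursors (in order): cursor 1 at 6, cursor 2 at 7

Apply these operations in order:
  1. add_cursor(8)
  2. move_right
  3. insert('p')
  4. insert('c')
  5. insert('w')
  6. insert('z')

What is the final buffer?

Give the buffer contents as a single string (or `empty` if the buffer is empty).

After op 1 (add_cursor(8)): buffer="jihpyllo" (len 8), cursors c1@6 c2@7 c3@8, authorship ........
After op 2 (move_right): buffer="jihpyllo" (len 8), cursors c1@7 c2@8 c3@8, authorship ........
After op 3 (insert('p')): buffer="jihpyllpopp" (len 11), cursors c1@8 c2@11 c3@11, authorship .......1.23
After op 4 (insert('c')): buffer="jihpyllpcoppcc" (len 14), cursors c1@9 c2@14 c3@14, authorship .......11.2323
After op 5 (insert('w')): buffer="jihpyllpcwoppccww" (len 17), cursors c1@10 c2@17 c3@17, authorship .......111.232323
After op 6 (insert('z')): buffer="jihpyllpcwzoppccwwzz" (len 20), cursors c1@11 c2@20 c3@20, authorship .......1111.23232323

Answer: jihpyllpcwzoppccwwzz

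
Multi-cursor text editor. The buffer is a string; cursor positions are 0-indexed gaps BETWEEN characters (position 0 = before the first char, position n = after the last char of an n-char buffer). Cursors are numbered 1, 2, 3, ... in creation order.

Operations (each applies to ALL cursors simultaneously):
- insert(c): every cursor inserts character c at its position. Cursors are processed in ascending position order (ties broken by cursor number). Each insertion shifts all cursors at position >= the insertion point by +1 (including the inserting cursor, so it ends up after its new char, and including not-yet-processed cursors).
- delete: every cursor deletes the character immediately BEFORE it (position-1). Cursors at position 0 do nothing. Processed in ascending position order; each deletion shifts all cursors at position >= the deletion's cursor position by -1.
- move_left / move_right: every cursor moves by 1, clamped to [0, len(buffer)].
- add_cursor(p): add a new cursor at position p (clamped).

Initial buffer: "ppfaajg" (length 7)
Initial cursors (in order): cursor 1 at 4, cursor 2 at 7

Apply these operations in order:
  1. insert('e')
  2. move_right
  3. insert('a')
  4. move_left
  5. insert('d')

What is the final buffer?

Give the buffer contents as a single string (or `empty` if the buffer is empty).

After op 1 (insert('e')): buffer="ppfaeajge" (len 9), cursors c1@5 c2@9, authorship ....1...2
After op 2 (move_right): buffer="ppfaeajge" (len 9), cursors c1@6 c2@9, authorship ....1...2
After op 3 (insert('a')): buffer="ppfaeaajgea" (len 11), cursors c1@7 c2@11, authorship ....1.1..22
After op 4 (move_left): buffer="ppfaeaajgea" (len 11), cursors c1@6 c2@10, authorship ....1.1..22
After op 5 (insert('d')): buffer="ppfaeadajgeda" (len 13), cursors c1@7 c2@12, authorship ....1.11..222

Answer: ppfaeadajgeda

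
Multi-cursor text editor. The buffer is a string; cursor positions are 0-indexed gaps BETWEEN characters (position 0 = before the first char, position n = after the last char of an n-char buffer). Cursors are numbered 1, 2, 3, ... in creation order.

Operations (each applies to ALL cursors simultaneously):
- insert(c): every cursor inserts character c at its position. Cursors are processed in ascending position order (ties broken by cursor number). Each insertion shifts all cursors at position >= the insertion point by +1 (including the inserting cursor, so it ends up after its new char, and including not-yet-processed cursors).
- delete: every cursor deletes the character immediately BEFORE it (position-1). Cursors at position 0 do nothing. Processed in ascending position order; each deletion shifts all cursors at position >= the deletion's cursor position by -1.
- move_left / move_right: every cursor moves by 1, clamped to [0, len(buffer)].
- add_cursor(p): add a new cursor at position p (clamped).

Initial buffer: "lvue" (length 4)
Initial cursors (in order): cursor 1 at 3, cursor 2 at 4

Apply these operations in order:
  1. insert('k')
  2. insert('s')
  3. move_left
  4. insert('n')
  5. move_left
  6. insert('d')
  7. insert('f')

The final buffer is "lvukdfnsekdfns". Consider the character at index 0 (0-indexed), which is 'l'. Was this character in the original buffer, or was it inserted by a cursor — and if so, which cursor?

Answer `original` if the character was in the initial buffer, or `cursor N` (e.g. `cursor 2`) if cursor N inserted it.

Answer: original

Derivation:
After op 1 (insert('k')): buffer="lvukek" (len 6), cursors c1@4 c2@6, authorship ...1.2
After op 2 (insert('s')): buffer="lvukseks" (len 8), cursors c1@5 c2@8, authorship ...11.22
After op 3 (move_left): buffer="lvukseks" (len 8), cursors c1@4 c2@7, authorship ...11.22
After op 4 (insert('n')): buffer="lvuknsekns" (len 10), cursors c1@5 c2@9, authorship ...111.222
After op 5 (move_left): buffer="lvuknsekns" (len 10), cursors c1@4 c2@8, authorship ...111.222
After op 6 (insert('d')): buffer="lvukdnsekdns" (len 12), cursors c1@5 c2@10, authorship ...1111.2222
After op 7 (insert('f')): buffer="lvukdfnsekdfns" (len 14), cursors c1@6 c2@12, authorship ...11111.22222
Authorship (.=original, N=cursor N): . . . 1 1 1 1 1 . 2 2 2 2 2
Index 0: author = original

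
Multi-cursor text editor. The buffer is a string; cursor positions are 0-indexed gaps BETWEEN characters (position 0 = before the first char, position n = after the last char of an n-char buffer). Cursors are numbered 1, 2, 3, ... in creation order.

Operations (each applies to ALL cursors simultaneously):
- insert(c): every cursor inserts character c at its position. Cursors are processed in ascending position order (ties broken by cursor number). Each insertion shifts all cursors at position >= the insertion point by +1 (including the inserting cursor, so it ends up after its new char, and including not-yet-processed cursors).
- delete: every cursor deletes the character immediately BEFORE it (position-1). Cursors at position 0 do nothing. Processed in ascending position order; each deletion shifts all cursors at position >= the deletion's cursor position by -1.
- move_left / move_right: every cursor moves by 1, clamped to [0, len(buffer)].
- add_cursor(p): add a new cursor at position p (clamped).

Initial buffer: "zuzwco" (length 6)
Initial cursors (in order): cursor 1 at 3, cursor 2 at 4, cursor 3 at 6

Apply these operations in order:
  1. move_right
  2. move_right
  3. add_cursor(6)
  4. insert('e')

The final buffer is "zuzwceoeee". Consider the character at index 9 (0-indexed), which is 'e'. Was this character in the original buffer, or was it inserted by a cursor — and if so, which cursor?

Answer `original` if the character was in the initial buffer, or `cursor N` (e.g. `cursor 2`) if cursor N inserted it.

After op 1 (move_right): buffer="zuzwco" (len 6), cursors c1@4 c2@5 c3@6, authorship ......
After op 2 (move_right): buffer="zuzwco" (len 6), cursors c1@5 c2@6 c3@6, authorship ......
After op 3 (add_cursor(6)): buffer="zuzwco" (len 6), cursors c1@5 c2@6 c3@6 c4@6, authorship ......
After op 4 (insert('e')): buffer="zuzwceoeee" (len 10), cursors c1@6 c2@10 c3@10 c4@10, authorship .....1.234
Authorship (.=original, N=cursor N): . . . . . 1 . 2 3 4
Index 9: author = 4

Answer: cursor 4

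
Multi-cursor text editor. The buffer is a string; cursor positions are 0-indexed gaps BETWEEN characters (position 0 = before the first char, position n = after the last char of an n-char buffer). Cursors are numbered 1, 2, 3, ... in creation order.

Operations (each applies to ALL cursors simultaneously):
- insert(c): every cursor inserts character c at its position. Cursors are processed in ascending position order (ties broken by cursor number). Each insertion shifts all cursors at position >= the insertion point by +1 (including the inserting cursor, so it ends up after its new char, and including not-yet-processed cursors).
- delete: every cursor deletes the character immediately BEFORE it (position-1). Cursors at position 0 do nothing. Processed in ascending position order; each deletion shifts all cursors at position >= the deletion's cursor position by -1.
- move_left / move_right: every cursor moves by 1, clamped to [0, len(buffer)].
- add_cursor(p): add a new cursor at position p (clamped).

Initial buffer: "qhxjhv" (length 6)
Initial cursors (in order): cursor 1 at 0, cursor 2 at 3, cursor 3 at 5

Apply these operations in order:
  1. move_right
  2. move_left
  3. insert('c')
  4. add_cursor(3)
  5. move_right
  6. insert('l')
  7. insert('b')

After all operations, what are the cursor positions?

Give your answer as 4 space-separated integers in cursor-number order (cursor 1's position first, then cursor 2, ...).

After op 1 (move_right): buffer="qhxjhv" (len 6), cursors c1@1 c2@4 c3@6, authorship ......
After op 2 (move_left): buffer="qhxjhv" (len 6), cursors c1@0 c2@3 c3@5, authorship ......
After op 3 (insert('c')): buffer="cqhxcjhcv" (len 9), cursors c1@1 c2@5 c3@8, authorship 1...2..3.
After op 4 (add_cursor(3)): buffer="cqhxcjhcv" (len 9), cursors c1@1 c4@3 c2@5 c3@8, authorship 1...2..3.
After op 5 (move_right): buffer="cqhxcjhcv" (len 9), cursors c1@2 c4@4 c2@6 c3@9, authorship 1...2..3.
After op 6 (insert('l')): buffer="cqlhxlcjlhcvl" (len 13), cursors c1@3 c4@6 c2@9 c3@13, authorship 1.1..42.2.3.3
After op 7 (insert('b')): buffer="cqlbhxlbcjlbhcvlb" (len 17), cursors c1@4 c4@8 c2@12 c3@17, authorship 1.11..442.22.3.33

Answer: 4 12 17 8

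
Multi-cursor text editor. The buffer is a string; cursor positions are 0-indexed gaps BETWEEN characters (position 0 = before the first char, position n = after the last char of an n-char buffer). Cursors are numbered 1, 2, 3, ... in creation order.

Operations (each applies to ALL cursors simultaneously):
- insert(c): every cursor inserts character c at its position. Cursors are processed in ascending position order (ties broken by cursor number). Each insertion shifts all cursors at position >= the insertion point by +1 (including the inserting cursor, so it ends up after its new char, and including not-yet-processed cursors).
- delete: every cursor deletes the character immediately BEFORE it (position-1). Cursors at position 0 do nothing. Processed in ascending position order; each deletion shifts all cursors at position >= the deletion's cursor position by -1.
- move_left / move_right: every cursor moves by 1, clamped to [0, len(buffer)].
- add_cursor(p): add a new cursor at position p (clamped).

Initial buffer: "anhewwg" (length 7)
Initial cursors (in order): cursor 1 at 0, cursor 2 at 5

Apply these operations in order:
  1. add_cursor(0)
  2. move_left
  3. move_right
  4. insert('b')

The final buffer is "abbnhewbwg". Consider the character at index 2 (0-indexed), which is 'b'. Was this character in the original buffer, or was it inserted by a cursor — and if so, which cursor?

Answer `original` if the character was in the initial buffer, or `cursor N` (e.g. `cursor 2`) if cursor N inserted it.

Answer: cursor 3

Derivation:
After op 1 (add_cursor(0)): buffer="anhewwg" (len 7), cursors c1@0 c3@0 c2@5, authorship .......
After op 2 (move_left): buffer="anhewwg" (len 7), cursors c1@0 c3@0 c2@4, authorship .......
After op 3 (move_right): buffer="anhewwg" (len 7), cursors c1@1 c3@1 c2@5, authorship .......
After op 4 (insert('b')): buffer="abbnhewbwg" (len 10), cursors c1@3 c3@3 c2@8, authorship .13....2..
Authorship (.=original, N=cursor N): . 1 3 . . . . 2 . .
Index 2: author = 3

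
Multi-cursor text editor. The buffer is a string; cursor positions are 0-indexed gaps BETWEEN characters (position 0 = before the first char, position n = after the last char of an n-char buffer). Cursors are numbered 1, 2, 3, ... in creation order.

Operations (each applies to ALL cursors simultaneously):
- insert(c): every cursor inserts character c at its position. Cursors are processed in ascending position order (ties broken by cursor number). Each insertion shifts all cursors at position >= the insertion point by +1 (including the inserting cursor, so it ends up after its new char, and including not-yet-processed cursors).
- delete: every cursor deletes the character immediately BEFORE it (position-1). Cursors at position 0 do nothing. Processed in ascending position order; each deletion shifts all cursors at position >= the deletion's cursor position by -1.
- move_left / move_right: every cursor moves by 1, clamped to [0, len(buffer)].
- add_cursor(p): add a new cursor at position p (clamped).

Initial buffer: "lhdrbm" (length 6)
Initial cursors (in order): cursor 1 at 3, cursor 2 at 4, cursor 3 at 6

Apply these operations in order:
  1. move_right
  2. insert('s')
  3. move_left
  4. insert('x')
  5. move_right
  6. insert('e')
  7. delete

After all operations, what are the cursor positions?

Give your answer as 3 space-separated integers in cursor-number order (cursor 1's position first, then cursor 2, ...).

Answer: 6 9 12

Derivation:
After op 1 (move_right): buffer="lhdrbm" (len 6), cursors c1@4 c2@5 c3@6, authorship ......
After op 2 (insert('s')): buffer="lhdrsbsms" (len 9), cursors c1@5 c2@7 c3@9, authorship ....1.2.3
After op 3 (move_left): buffer="lhdrsbsms" (len 9), cursors c1@4 c2@6 c3@8, authorship ....1.2.3
After op 4 (insert('x')): buffer="lhdrxsbxsmxs" (len 12), cursors c1@5 c2@8 c3@11, authorship ....11.22.33
After op 5 (move_right): buffer="lhdrxsbxsmxs" (len 12), cursors c1@6 c2@9 c3@12, authorship ....11.22.33
After op 6 (insert('e')): buffer="lhdrxsebxsemxse" (len 15), cursors c1@7 c2@11 c3@15, authorship ....111.222.333
After op 7 (delete): buffer="lhdrxsbxsmxs" (len 12), cursors c1@6 c2@9 c3@12, authorship ....11.22.33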